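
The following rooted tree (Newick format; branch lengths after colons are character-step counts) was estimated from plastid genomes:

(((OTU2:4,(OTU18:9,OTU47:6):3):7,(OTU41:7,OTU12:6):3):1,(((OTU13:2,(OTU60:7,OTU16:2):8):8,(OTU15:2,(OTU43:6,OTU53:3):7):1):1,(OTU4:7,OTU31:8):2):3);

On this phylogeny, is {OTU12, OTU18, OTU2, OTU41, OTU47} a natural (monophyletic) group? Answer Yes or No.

Yes

The most recent common ancestor of these taxa subtends ((OTU2,(OTU18,OTU47)),(OTU41,OTU12)).
That clade has exactly 5 tips — every listed taxon and nothing else — so the group is monophyletic.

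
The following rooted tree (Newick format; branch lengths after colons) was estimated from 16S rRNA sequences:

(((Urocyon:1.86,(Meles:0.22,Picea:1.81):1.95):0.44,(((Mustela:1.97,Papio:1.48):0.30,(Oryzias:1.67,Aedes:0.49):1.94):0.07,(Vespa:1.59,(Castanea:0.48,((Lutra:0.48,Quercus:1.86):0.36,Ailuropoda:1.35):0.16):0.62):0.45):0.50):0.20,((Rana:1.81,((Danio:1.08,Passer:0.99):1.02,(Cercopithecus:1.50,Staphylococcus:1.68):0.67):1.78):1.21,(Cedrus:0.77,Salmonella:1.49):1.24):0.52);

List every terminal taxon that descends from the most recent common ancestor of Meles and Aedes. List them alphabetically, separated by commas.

Tracing Meles: it sits inside (Meles,Picea).
Tracing Aedes: it sits inside (Oryzias,Aedes).
The smallest clade enclosing both is ((Urocyon,(Meles,Picea)),(((Mustela,Papio),(Oryzias,Aedes)),(Vespa,(Castanea,((Lutra,Quercus),Ailuropoda))))); the answer is its 12 terminal taxa in alphabetical order.

Aedes, Ailuropoda, Castanea, Lutra, Meles, Mustela, Oryzias, Papio, Picea, Quercus, Urocyon, Vespa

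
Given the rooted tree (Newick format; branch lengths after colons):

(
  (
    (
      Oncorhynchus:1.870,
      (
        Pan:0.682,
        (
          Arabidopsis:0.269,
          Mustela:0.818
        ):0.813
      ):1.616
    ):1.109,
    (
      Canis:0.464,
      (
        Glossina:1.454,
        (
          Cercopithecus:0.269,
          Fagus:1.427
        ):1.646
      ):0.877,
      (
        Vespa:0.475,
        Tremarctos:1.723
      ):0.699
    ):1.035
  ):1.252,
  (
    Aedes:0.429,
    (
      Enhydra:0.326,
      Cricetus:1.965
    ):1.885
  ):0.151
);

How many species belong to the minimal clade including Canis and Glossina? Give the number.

The MRCA of Canis and Glossina is the node subtending (Canis,(Glossina,(Cercopithecus,Fagus)),(Vespa,Tremarctos)).
That clade contains 6 terminal taxa: Canis, Cercopithecus, Fagus, Glossina, Tremarctos, Vespa.

6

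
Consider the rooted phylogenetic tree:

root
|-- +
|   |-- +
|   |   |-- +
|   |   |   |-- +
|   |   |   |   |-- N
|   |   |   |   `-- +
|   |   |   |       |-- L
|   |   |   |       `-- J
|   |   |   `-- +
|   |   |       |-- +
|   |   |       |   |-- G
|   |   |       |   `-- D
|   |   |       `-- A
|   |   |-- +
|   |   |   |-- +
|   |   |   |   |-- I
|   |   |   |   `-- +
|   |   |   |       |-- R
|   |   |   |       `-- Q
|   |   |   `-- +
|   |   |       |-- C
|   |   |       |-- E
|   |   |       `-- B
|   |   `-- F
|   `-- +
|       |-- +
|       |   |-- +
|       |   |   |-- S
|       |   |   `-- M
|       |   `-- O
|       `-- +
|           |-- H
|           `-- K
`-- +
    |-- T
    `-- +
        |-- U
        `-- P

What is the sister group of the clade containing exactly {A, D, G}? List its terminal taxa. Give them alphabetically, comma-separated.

The clade containing exactly {A, D, G} attaches to the tree at the node subtending ((N,(L,J)),((G,D),A)).
The other lineage descending from that same node — the sister group — is (N,(L,J)); its 3 tips in alphabetical order are the answer.

J, L, N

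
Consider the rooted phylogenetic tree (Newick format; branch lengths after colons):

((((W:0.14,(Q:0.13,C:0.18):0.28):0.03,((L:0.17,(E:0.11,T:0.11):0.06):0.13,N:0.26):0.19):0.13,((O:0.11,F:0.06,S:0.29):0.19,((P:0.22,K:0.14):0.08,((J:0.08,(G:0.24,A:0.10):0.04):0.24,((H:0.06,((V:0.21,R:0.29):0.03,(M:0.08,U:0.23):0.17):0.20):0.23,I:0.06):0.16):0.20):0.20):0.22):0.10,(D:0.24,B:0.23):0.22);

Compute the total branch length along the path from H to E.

1.69

The path runs H → … → MRCA → … → E; the MRCA is the node subtending (((W,(Q,C)),((L,(E,T)),N)),((O,F,S),((P,K),((J,(G,A)),((H,((V,R),(M,U))),I))))).
Branch lengths along that path: 0.06 + 0.23 + 0.16 + 0.20 + 0.20 + 0.22 + 0.13 + 0.19 + 0.13 + 0.06 + 0.11 = 1.69.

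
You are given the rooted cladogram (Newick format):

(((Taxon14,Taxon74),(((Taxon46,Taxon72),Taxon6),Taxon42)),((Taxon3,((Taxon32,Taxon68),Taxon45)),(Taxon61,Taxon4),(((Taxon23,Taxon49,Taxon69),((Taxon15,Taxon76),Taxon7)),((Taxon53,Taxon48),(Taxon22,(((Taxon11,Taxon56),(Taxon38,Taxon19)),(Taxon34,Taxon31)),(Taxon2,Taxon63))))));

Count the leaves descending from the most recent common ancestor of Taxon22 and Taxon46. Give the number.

29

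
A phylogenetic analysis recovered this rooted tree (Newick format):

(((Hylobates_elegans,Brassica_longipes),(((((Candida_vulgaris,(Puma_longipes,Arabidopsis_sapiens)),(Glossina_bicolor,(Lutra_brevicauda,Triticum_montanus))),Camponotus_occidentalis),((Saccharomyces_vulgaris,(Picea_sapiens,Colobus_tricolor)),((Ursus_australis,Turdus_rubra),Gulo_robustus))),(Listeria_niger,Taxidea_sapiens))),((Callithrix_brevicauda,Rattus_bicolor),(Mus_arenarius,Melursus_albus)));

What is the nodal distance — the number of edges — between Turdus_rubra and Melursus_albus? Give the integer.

The MRCA of Turdus_rubra and Melursus_albus is the root of the tree.
From Turdus_rubra up to that node: 7 branches. From Melursus_albus up to the same node: 3 branches. Total: 7 + 3 = 10.

10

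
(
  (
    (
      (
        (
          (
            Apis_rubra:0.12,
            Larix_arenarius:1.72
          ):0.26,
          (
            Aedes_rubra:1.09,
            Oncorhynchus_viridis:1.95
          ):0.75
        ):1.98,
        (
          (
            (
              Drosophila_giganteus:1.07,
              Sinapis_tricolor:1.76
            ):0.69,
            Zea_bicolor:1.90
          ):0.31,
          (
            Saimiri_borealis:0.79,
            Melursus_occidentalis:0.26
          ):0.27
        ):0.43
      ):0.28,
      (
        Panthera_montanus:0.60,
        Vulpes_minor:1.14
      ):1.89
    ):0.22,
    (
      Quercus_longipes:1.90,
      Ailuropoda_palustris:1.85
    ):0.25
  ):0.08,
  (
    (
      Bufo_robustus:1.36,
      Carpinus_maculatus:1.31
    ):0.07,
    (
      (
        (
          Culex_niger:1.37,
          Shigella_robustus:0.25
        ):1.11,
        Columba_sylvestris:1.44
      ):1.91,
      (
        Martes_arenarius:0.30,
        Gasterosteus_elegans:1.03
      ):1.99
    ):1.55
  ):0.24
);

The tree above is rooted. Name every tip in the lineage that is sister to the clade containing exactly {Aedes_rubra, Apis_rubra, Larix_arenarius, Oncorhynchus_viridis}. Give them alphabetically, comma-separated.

Drosophila_giganteus, Melursus_occidentalis, Saimiri_borealis, Sinapis_tricolor, Zea_bicolor

The clade containing exactly {Aedes_rubra, Apis_rubra, Larix_arenarius, Oncorhynchus_viridis} attaches to the tree at the node subtending (((Apis_rubra,Larix_arenarius),(Aedes_rubra,Oncorhynchus_viridis)),(((Drosophila_giganteus,Sinapis_tricolor),Zea_bicolor),(Saimiri_borealis,Melursus_occidentalis))).
The other lineage descending from that same node — the sister group — is (((Drosophila_giganteus,Sinapis_tricolor),Zea_bicolor),(Saimiri_borealis,Melursus_occidentalis)); its 5 tips in alphabetical order are the answer.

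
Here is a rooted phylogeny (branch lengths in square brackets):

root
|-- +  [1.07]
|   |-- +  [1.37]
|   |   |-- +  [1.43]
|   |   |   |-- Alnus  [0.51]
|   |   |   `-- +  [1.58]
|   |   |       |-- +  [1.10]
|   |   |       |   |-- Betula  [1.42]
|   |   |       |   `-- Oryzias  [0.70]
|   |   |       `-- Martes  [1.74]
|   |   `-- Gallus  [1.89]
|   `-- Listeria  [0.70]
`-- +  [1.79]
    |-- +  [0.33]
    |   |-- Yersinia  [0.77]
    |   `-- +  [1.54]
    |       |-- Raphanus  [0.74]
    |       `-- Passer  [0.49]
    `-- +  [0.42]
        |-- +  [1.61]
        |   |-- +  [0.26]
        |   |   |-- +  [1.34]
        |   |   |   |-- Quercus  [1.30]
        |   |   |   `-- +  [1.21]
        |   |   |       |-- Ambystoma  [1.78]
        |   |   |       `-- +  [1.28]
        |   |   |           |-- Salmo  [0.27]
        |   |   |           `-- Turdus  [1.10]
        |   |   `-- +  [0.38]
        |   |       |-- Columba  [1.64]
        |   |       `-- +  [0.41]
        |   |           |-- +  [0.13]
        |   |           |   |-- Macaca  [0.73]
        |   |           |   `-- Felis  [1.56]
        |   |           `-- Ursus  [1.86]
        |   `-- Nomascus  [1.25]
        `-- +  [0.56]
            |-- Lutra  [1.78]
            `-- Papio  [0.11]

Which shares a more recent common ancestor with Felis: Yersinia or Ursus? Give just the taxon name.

Ursus

The MRCA of Felis and Ursus subtends ((Macaca,Felis),Ursus) (3 taxa).
The MRCA of Felis and Yersinia subtends ((Yersinia,(Raphanus,Passer)),((((Quercus,(Ambystoma,(Salmo,Turdus))),(Columba,((Macaca,Felis),Ursus))),Nomascus),(Lutra,Papio))) (14 taxa).
The first is nested inside the second, so Felis shares a more recent common ancestor with Ursus.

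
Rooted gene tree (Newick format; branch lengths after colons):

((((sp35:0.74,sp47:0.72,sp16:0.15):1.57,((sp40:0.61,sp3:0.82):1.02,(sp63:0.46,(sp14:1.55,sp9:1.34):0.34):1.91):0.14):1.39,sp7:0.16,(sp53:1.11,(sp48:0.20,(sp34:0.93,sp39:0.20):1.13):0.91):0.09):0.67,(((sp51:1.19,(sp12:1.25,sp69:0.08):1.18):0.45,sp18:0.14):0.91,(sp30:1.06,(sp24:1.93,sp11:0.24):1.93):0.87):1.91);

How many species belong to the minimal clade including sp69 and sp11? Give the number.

7

The MRCA of sp69 and sp11 is the node subtending (((sp51,(sp12,sp69)),sp18),(sp30,(sp24,sp11))).
That clade contains 7 terminal taxa: sp11, sp12, sp18, sp24, sp30, sp51, sp69.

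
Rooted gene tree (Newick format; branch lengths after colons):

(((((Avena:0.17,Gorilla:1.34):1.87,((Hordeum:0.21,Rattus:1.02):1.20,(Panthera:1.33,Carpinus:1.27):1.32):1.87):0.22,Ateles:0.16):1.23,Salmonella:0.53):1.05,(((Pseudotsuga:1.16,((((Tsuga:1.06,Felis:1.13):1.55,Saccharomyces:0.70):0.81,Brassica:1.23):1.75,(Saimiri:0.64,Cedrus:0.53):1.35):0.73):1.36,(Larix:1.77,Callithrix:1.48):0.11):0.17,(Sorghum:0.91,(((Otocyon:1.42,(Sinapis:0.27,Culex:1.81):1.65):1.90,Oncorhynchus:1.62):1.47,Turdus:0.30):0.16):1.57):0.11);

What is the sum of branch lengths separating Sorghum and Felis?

The path runs Sorghum → … → MRCA → … → Felis; the MRCA is the node subtending (((Pseudotsuga,((((Tsuga,Felis),Saccharomyces),Brassica),(Saimiri,Cedrus))),(Larix,Callithrix)),(Sorghum,(((Otocyon,(Sinapis,Culex)),Oncorhynchus),Turdus))).
Branch lengths along that path: 0.91 + 1.57 + 0.17 + 1.36 + 0.73 + 1.75 + 0.81 + 1.55 + 1.13 = 9.98.

9.98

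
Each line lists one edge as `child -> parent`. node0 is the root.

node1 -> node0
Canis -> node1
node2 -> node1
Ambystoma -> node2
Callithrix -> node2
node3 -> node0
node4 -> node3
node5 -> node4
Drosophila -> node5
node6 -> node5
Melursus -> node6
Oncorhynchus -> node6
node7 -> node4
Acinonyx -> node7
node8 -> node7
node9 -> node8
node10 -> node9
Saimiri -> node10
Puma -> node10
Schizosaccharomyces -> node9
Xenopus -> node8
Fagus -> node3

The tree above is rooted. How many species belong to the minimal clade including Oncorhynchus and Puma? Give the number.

8

The MRCA of Oncorhynchus and Puma is the node subtending ((Drosophila,(Melursus,Oncorhynchus)),(Acinonyx,(((Saimiri,Puma),Schizosaccharomyces),Xenopus))).
That clade contains 8 terminal taxa: Acinonyx, Drosophila, Melursus, Oncorhynchus, Puma, Saimiri, Schizosaccharomyces, Xenopus.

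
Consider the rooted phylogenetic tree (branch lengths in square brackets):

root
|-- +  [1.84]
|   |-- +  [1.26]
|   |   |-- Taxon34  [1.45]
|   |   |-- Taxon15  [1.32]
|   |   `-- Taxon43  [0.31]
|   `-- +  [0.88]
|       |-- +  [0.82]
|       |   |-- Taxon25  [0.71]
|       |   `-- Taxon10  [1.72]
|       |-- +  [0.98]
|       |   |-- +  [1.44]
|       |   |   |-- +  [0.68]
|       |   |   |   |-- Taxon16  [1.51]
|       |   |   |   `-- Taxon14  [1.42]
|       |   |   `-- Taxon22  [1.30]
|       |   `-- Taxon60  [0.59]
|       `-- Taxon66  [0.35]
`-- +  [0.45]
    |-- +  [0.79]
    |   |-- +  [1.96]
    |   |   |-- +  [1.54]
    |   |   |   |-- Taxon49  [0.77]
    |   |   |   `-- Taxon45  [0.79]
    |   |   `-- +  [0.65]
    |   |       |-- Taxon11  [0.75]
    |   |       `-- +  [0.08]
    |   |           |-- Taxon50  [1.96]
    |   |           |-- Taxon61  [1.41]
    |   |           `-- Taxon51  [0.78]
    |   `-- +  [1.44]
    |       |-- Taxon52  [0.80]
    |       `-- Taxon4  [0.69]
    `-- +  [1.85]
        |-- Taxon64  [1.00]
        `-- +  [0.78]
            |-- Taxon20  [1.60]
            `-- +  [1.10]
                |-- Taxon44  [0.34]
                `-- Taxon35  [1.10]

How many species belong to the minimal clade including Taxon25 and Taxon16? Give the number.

The MRCA of Taxon25 and Taxon16 is the node subtending ((Taxon25,Taxon10),(((Taxon16,Taxon14),Taxon22),Taxon60),Taxon66).
That clade contains 7 terminal taxa: Taxon10, Taxon14, Taxon16, Taxon22, Taxon25, Taxon60, Taxon66.

7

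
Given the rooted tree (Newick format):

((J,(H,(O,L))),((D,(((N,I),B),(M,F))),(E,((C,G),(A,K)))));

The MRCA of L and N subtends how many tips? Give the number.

The MRCA of L and N is the root, so the clade is the entire tree.
That clade contains 15 terminal taxa: A, B, C, D, E, F, G, H, I, J, K, L, M, N, O.

15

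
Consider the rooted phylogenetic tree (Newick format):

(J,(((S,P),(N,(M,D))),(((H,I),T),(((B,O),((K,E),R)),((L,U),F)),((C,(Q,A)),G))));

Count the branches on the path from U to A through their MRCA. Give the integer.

8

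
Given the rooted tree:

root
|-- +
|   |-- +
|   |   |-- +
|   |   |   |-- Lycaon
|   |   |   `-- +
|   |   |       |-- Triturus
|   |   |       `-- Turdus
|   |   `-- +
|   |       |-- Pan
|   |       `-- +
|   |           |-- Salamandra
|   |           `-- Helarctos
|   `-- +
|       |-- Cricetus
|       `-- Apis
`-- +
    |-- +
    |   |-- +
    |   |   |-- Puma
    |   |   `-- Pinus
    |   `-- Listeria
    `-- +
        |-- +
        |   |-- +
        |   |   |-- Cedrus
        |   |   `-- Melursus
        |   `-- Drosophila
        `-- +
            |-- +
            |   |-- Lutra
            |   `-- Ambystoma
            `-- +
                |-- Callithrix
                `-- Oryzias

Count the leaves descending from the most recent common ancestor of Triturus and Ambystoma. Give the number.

The MRCA of Triturus and Ambystoma is the root, so the clade is the entire tree.
That clade contains 18 terminal taxa: Ambystoma, Apis, Callithrix, Cedrus, Cricetus, Drosophila, Helarctos, Listeria, Lutra, Lycaon, Melursus, Oryzias, Pan, Pinus, Puma, Salamandra, Triturus, Turdus.

18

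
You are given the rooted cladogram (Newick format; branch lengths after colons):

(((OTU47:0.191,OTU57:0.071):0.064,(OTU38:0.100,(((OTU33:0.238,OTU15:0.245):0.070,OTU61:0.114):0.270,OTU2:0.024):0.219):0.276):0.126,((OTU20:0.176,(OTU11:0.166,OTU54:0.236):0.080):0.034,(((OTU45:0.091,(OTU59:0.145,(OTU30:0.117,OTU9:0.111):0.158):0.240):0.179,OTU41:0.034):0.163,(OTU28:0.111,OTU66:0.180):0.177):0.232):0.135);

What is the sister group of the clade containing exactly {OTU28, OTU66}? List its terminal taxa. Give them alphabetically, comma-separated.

The clade containing exactly {OTU28, OTU66} attaches to the tree at the node subtending (((OTU45,(OTU59,(OTU30,OTU9))),OTU41),(OTU28,OTU66)).
The other lineage descending from that same node — the sister group — is ((OTU45,(OTU59,(OTU30,OTU9))),OTU41); its 5 tips in alphabetical order are the answer.

OTU30, OTU41, OTU45, OTU59, OTU9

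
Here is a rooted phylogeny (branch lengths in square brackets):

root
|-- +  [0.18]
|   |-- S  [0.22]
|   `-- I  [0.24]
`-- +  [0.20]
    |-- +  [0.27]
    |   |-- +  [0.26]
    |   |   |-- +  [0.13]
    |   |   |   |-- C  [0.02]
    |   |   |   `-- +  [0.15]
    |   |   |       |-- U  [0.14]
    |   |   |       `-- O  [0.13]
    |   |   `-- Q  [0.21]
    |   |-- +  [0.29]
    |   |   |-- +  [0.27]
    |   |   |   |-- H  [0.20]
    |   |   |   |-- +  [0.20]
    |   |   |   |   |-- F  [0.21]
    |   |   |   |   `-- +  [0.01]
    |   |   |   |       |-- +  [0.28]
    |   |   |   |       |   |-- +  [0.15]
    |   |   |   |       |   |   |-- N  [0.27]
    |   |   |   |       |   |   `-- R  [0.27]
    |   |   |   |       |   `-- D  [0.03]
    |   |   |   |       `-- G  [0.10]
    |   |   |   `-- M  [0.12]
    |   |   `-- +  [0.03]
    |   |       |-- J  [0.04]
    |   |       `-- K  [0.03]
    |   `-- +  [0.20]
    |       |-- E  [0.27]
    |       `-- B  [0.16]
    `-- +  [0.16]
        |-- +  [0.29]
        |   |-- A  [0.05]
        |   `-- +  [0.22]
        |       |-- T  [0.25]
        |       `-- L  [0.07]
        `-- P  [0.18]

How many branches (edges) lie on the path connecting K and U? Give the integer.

The MRCA of K and U is the node subtending (((C,(U,O)),Q),((H,(F,(((N,R),D),G)),M),(J,K)),(E,B)).
From K up to that node: 3 branches. From U up to the same node: 4 branches. Total: 3 + 4 = 7.

7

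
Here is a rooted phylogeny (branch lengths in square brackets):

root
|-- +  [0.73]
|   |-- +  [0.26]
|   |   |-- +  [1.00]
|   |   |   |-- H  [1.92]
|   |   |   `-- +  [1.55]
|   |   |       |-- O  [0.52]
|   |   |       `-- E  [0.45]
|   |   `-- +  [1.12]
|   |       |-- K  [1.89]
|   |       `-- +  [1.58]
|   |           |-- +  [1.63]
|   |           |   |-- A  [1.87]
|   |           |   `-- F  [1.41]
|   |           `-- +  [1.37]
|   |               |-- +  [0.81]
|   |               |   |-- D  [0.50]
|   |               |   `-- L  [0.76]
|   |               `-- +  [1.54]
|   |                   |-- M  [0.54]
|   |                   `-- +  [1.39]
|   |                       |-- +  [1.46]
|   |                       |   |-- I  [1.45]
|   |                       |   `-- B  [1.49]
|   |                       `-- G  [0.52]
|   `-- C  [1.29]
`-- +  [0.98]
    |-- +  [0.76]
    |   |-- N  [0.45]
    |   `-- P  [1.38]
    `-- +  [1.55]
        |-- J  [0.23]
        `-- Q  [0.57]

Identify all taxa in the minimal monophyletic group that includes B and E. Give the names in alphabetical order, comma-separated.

A, B, D, E, F, G, H, I, K, L, M, O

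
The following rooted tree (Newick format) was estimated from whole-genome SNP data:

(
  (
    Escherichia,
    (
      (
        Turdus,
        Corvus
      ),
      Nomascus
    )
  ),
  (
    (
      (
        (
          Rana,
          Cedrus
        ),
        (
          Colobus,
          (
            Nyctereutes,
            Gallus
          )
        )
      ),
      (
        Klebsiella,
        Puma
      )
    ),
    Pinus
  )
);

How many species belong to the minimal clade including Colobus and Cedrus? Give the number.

The MRCA of Colobus and Cedrus is the node subtending ((Rana,Cedrus),(Colobus,(Nyctereutes,Gallus))).
That clade contains 5 terminal taxa: Cedrus, Colobus, Gallus, Nyctereutes, Rana.

5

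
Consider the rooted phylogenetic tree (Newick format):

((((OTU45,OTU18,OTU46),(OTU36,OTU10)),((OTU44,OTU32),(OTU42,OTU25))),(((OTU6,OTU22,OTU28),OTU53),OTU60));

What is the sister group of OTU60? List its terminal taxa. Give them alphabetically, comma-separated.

OTU60 attaches to the tree at the node subtending (((OTU6,OTU22,OTU28),OTU53),OTU60).
The other lineage descending from that same node — the sister group — is ((OTU6,OTU22,OTU28),OTU53); its 4 tips in alphabetical order are the answer.

OTU22, OTU28, OTU53, OTU6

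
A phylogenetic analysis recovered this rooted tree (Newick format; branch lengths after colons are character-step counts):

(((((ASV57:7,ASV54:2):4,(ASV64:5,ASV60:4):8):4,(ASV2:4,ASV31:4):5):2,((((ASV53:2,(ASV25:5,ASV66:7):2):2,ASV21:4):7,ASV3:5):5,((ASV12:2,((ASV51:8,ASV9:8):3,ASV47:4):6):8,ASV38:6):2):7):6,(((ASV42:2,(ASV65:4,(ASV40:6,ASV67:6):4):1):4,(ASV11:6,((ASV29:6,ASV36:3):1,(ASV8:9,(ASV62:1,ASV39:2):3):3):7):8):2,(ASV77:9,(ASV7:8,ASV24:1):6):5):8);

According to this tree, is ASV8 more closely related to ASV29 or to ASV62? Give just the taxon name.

ASV62

The MRCA of ASV8 and ASV62 subtends (ASV8,(ASV62,ASV39)) (3 taxa).
The MRCA of ASV8 and ASV29 subtends ((ASV29,ASV36),(ASV8,(ASV62,ASV39))) (5 taxa).
The first is nested inside the second, so ASV8 shares a more recent common ancestor with ASV62.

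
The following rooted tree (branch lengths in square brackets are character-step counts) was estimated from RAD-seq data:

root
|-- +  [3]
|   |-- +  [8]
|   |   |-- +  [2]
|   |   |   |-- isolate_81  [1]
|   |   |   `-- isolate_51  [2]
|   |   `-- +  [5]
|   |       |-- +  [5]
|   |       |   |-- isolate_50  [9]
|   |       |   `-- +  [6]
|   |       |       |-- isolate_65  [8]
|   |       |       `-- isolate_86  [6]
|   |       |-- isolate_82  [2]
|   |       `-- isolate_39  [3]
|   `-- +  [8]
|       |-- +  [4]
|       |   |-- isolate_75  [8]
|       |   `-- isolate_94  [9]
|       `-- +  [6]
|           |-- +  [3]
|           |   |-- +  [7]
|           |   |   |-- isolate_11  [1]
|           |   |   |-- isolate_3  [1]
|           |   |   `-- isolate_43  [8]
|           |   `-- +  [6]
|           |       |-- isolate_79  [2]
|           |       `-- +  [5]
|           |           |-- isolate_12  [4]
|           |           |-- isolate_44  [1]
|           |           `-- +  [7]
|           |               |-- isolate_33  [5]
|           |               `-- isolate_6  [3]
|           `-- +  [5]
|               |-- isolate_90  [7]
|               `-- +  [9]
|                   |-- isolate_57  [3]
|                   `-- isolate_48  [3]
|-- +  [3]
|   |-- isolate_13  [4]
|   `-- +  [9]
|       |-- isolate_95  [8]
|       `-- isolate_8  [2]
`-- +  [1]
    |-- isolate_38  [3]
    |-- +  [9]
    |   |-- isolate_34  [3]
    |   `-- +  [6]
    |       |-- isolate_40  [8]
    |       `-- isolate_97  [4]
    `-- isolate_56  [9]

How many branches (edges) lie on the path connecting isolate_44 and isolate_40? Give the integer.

The MRCA of isolate_44 and isolate_40 is the root of the tree.
From isolate_44 up to that node: 7 branches. From isolate_40 up to the same node: 4 branches. Total: 7 + 4 = 11.

11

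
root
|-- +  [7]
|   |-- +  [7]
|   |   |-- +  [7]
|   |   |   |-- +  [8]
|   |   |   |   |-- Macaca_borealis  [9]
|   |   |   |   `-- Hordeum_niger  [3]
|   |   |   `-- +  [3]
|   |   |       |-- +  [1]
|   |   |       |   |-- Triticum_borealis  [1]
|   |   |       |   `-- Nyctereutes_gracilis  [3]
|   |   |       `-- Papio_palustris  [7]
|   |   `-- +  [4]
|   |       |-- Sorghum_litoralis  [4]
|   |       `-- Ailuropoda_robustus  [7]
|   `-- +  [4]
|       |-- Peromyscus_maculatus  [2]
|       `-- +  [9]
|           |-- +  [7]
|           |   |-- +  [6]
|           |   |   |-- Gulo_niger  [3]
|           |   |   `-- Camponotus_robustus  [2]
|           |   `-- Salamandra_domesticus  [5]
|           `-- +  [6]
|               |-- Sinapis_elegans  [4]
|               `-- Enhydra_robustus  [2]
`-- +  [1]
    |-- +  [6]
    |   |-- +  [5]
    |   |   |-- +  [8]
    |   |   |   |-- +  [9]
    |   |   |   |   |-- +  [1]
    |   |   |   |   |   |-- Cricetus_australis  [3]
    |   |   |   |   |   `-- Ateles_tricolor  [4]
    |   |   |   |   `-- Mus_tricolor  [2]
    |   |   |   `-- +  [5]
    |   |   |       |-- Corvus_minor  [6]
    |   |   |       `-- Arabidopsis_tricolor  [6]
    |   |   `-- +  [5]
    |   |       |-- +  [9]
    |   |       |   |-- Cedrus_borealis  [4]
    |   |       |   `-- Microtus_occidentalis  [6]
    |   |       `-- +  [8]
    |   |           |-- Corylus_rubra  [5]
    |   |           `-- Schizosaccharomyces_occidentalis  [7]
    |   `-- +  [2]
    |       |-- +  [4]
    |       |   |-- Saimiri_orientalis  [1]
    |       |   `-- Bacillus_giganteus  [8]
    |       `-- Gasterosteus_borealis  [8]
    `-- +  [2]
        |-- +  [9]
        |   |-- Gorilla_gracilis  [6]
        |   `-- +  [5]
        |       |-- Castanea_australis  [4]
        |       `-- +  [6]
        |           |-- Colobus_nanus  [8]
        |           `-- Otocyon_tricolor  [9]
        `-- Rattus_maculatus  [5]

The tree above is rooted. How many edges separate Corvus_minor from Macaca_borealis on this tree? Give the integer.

The MRCA of Corvus_minor and Macaca_borealis is the root of the tree.
From Corvus_minor up to that node: 6 branches. From Macaca_borealis up to the same node: 5 branches. Total: 6 + 5 = 11.

11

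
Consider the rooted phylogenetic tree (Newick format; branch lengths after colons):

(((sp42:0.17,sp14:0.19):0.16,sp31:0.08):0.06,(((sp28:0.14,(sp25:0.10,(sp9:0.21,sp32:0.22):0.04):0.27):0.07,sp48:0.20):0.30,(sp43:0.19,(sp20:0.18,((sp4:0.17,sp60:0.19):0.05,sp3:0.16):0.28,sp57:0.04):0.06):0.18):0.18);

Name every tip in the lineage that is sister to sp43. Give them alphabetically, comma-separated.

sp20, sp3, sp4, sp57, sp60

sp43 attaches to the tree at the node subtending (sp43,(sp20,((sp4,sp60),sp3),sp57)).
The other lineage descending from that same node — the sister group — is (sp20,((sp4,sp60),sp3),sp57); its 5 tips in alphabetical order are the answer.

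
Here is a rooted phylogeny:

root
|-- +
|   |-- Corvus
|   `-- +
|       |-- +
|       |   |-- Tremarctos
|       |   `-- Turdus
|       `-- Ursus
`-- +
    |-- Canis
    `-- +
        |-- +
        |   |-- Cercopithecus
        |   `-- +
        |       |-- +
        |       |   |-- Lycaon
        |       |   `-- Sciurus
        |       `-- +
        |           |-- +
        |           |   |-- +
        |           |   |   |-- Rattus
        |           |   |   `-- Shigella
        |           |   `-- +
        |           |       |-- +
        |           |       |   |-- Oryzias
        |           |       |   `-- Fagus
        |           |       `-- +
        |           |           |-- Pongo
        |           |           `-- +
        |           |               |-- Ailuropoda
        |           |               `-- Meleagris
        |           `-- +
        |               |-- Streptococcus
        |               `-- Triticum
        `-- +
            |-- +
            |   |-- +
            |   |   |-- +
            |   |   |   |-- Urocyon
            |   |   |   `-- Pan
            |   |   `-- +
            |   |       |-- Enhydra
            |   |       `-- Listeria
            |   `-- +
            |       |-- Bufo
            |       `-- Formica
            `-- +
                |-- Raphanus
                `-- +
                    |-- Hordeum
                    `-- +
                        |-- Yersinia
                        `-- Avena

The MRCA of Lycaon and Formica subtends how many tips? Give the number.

The MRCA of Lycaon and Formica is the node subtending ((Cercopithecus,((Lycaon,Sciurus),(((Rattus,Shigella),((Oryzias,Fagus),(Pongo,(Ailuropoda,Meleagris)))),(Streptococcus,Triticum)))),((((Urocyon,Pan),(Enhydra,Listeria)),(Bufo,Formica)),(Raphanus,(Hordeum,(Yersinia,Avena))))).
That clade contains 22 terminal taxa: Ailuropoda, Avena, Bufo, Cercopithecus, Enhydra, Fagus, Formica, Hordeum, Listeria, Lycaon, Meleagris, Oryzias, Pan, Pongo, Raphanus, Rattus, Sciurus, Shigella, Streptococcus, Triticum, Urocyon, Yersinia.

22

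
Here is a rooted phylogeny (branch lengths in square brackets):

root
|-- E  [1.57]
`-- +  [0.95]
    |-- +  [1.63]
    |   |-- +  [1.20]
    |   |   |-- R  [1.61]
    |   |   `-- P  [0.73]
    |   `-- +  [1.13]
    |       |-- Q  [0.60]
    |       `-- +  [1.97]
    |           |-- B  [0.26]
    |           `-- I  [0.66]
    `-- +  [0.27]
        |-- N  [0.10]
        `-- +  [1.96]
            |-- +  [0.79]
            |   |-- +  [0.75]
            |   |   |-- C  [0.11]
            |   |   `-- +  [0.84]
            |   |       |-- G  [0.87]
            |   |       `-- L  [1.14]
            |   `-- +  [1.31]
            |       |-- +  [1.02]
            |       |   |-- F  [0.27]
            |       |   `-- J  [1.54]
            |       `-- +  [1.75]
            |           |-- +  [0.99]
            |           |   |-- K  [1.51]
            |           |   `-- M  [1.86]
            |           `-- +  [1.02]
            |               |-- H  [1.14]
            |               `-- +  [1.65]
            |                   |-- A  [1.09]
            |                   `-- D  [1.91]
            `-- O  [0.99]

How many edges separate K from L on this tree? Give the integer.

The MRCA of K and L is the node subtending ((C,(G,L)),((F,J),((K,M),(H,(A,D))))).
From K up to that node: 4 branches. From L up to the same node: 3 branches. Total: 4 + 3 = 7.

7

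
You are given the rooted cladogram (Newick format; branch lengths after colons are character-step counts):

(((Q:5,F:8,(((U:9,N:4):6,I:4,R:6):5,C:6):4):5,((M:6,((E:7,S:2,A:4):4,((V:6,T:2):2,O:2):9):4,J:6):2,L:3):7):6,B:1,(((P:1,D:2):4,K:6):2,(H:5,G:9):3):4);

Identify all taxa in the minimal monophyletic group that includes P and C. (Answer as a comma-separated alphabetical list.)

A, B, C, D, E, F, G, H, I, J, K, L, M, N, O, P, Q, R, S, T, U, V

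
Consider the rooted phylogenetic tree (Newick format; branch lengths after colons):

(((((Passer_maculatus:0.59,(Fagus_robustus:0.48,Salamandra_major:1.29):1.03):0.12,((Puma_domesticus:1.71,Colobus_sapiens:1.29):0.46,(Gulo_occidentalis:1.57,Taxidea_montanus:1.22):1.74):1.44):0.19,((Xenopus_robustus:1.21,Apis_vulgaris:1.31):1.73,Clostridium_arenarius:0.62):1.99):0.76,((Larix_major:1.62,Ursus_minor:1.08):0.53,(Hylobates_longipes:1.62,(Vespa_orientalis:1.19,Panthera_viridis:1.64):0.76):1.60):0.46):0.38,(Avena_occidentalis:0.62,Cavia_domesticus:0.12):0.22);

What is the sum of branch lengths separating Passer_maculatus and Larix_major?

4.27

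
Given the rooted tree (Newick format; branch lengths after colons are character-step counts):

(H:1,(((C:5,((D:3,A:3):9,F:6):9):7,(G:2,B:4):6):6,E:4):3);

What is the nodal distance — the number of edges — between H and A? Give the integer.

7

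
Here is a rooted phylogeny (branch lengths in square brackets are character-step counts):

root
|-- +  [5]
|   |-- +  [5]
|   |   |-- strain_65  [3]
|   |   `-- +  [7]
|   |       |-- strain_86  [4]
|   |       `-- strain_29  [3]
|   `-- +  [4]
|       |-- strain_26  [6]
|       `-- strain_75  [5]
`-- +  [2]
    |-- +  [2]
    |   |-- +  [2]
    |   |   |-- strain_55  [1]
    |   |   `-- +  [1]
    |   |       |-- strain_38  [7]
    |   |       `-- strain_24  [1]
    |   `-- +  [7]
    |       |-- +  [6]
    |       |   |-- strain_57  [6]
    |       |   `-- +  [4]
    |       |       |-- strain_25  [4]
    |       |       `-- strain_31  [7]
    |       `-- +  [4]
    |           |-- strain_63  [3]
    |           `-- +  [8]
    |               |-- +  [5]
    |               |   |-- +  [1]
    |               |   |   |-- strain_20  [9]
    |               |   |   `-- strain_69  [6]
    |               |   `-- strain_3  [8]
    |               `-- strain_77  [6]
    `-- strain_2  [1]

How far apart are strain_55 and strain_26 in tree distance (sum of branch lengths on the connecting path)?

22

The path runs strain_55 → … → MRCA → … → strain_26; the MRCA is the root of the tree.
Branch lengths along that path: 1 + 2 + 2 + 2 + 5 + 4 + 6 = 22.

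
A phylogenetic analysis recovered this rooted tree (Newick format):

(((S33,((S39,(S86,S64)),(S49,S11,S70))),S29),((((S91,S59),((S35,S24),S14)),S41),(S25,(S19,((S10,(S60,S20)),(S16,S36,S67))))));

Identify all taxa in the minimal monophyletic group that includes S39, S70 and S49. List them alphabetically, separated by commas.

Tracing S39: it sits inside (S39,(S86,S64)).
Tracing S70: it sits inside (S49,S11,S70).
Tracing S49: it sits inside (S49,S11,S70).
The smallest clade enclosing all 3 is ((S39,(S86,S64)),(S49,S11,S70)); the answer is its 6 terminal taxa in alphabetical order.

S11, S39, S49, S64, S70, S86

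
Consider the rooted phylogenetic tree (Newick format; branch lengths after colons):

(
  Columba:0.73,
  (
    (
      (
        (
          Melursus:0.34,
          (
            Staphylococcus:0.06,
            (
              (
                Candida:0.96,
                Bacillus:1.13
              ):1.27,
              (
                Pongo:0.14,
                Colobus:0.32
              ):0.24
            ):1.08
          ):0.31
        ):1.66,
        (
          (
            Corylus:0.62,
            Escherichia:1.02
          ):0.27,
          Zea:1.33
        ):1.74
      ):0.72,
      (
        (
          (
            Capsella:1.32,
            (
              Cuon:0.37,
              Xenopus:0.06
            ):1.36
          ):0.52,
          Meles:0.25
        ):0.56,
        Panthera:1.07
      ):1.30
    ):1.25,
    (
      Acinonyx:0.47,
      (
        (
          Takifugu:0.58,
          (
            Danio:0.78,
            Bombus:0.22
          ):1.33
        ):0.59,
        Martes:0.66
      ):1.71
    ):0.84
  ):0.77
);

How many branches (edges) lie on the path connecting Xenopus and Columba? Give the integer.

8

The MRCA of Xenopus and Columba is the root of the tree.
From Xenopus up to that node: 7 branches. From Columba up to the same node: 1 branch. Total: 7 + 1 = 8.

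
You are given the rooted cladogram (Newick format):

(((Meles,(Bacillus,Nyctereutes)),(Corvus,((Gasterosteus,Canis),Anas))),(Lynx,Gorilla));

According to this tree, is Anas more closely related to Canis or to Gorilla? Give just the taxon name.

Canis

The MRCA of Anas and Canis subtends ((Gasterosteus,Canis),Anas) (3 taxa).
The MRCA of Anas and Gorilla is the root, subtending the entire tree (9 taxa).
The first is nested inside the second, so Anas shares a more recent common ancestor with Canis.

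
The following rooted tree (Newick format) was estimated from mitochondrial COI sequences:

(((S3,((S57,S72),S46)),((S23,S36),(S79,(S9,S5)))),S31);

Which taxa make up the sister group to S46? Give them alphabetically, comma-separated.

S46 attaches to the tree at the node subtending ((S57,S72),S46).
The other lineage descending from that same node — the sister group — is (S57,S72); its 2 tips in alphabetical order are the answer.

S57, S72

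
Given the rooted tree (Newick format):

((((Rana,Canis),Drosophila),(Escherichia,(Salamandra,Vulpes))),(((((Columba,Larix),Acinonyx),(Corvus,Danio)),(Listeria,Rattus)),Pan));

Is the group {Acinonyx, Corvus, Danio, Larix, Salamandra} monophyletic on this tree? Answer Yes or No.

No

The MRCA of the listed taxa is the root, so the smallest clade containing them is the whole tree.
That clade also contains Canis, Columba, Drosophila, Escherichia, Listeria, Pan, Rana, Rattus, Vulpes, which are not in the proposed group, so the group is not monophyletic.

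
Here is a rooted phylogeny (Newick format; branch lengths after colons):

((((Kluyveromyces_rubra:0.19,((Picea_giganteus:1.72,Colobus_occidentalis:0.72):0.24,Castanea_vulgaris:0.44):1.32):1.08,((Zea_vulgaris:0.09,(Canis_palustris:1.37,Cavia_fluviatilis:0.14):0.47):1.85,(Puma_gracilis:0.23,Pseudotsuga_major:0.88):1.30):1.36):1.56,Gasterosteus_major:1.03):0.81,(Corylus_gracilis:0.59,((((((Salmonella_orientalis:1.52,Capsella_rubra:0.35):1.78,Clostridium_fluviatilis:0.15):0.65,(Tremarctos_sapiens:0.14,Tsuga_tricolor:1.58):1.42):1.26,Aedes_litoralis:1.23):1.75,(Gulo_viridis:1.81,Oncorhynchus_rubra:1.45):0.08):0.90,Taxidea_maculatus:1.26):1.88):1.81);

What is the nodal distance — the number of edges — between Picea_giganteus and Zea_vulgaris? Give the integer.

7

The MRCA of Picea_giganteus and Zea_vulgaris is the node subtending ((Kluyveromyces_rubra,((Picea_giganteus,Colobus_occidentalis),Castanea_vulgaris)),((Zea_vulgaris,(Canis_palustris,Cavia_fluviatilis)),(Puma_gracilis,Pseudotsuga_major))).
From Picea_giganteus up to that node: 4 branches. From Zea_vulgaris up to the same node: 3 branches. Total: 4 + 3 = 7.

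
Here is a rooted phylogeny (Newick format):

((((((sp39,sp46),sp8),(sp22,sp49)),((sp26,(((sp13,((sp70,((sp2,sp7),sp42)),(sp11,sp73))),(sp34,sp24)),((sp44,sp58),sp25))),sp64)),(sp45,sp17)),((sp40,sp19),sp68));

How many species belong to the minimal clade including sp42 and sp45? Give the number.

21

The MRCA of sp42 and sp45 is the node subtending (((((sp39,sp46),sp8),(sp22,sp49)),((sp26,(((sp13,((sp70,((sp2,sp7),sp42)),(sp11,sp73))),(sp34,sp24)),((sp44,sp58),sp25))),sp64)),(sp45,sp17)).
That clade contains 21 terminal taxa: sp11, sp13, sp17, sp2, sp22, sp24, sp25, sp26, sp34, sp39, sp42, sp44, sp45, sp46, sp49, sp58, sp64, sp7, sp70, sp73, sp8.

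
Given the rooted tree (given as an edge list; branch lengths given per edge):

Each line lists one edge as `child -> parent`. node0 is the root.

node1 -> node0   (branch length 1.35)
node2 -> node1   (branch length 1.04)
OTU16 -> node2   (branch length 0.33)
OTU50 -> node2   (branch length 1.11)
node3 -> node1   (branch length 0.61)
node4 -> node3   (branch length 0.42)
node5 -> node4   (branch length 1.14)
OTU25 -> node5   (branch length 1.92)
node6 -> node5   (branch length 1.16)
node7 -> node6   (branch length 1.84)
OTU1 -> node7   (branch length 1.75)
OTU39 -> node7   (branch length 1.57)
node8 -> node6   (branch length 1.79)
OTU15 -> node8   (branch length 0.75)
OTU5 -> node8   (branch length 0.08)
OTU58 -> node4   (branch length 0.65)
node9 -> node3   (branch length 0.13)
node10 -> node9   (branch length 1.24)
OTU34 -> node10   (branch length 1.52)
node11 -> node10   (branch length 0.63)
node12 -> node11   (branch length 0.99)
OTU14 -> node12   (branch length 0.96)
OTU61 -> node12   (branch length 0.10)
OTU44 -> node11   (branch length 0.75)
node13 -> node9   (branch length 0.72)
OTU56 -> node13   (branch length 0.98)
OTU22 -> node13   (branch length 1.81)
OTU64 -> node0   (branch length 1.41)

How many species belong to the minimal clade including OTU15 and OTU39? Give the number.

4

The MRCA of OTU15 and OTU39 is the node subtending ((OTU1,OTU39),(OTU15,OTU5)).
That clade contains 4 terminal taxa: OTU1, OTU15, OTU39, OTU5.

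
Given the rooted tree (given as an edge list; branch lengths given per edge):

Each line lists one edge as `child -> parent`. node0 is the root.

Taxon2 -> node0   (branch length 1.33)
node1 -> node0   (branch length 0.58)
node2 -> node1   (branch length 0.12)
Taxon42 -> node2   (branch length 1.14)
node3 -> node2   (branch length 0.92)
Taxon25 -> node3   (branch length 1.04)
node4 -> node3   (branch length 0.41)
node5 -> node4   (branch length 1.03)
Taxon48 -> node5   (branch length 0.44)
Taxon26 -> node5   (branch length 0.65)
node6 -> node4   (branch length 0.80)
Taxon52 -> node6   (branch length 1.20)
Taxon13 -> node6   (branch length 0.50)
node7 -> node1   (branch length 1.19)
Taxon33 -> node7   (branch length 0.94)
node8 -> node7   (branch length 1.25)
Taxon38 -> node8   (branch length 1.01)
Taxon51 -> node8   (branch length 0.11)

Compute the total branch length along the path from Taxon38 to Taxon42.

The path runs Taxon38 → … → MRCA → … → Taxon42; the MRCA is the node subtending ((Taxon42,(Taxon25,((Taxon48,Taxon26),(Taxon52,Taxon13)))),(Taxon33,(Taxon38,Taxon51))).
Branch lengths along that path: 1.01 + 1.25 + 1.19 + 0.12 + 1.14 = 4.71.

4.71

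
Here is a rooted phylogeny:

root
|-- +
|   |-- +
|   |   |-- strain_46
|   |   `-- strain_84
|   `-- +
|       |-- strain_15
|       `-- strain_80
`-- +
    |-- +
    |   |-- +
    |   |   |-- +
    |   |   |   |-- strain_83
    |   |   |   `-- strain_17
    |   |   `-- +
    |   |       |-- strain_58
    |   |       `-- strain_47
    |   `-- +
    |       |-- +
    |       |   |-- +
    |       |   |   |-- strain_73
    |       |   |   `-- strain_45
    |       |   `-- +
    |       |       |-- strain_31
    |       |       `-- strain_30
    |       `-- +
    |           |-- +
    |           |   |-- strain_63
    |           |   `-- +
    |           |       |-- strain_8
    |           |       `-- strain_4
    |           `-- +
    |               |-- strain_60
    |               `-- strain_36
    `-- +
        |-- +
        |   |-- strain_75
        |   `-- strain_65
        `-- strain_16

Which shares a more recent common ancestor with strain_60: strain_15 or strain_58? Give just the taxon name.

strain_58

The MRCA of strain_60 and strain_58 subtends (((strain_83,strain_17),(strain_58,strain_47)),(((strain_73,strain_45),(strain_31,strain_30)),((strain_63,(strain_8,strain_4)),(strain_60,strain_36)))) (13 taxa).
The MRCA of strain_60 and strain_15 is the root, subtending the entire tree (20 taxa).
The first is nested inside the second, so strain_60 shares a more recent common ancestor with strain_58.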